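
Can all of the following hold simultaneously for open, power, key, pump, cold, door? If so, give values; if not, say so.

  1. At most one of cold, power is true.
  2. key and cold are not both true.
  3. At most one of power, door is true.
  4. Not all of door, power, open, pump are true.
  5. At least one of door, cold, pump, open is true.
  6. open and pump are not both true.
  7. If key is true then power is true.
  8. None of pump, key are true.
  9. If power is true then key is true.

open=F, power=F, key=F, pump=F, cold=T, door=T

  (1) {cold, power}: 1 true — at most one ✓
  (2) key=F, cold=T — not both ✓
  (3) {power, door}: 1 true — at most one ✓
  (4) {door, power, open, pump}: 1/4 true — not all ✓
  (5) {door, cold, pump, open}: 2 true — at least one ✓
  (6) open=F, pump=F — not both ✓
  (7) key=F ⇒ power: vacuous ✓
  (8) {pump, key}: 0 true — none ✓
  (9) power=F ⇒ key: vacuous ✓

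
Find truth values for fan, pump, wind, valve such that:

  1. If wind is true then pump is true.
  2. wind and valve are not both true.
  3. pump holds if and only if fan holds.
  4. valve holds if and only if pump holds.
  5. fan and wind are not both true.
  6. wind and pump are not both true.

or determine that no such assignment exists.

fan = False; pump = False; wind = False; valve = False

  (1) wind=F ⇒ pump: vacuous ✓
  (2) wind=F, valve=F — not both ✓
  (3) pump=F, fan=F — same ✓
  (4) valve=F, pump=F — same ✓
  (5) fan=F, wind=F — not both ✓
  (6) wind=F, pump=F — not both ✓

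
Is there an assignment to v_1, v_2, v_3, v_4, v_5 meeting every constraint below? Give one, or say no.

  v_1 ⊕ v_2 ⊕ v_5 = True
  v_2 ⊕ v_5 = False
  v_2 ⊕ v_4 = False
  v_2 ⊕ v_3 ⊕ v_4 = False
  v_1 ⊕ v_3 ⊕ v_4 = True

v_1: True, v_2: False, v_3: False, v_4: False, v_5: False

v_1 ⊕ v_2 ⊕ v_5 = T ⊕ F ⊕ F = True ✓
v_2 ⊕ v_5 = F ⊕ F = False ✓
v_2 ⊕ v_4 = F ⊕ F = False ✓
v_2 ⊕ v_3 ⊕ v_4 = F ⊕ F ⊕ F = False ✓
v_1 ⊕ v_3 ⊕ v_4 = T ⊕ F ⊕ F = True ✓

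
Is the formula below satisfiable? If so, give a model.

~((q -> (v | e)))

e = False; v = False; q = True

  ~((q -> (v | e))) = True
    q -> (v | e) = False
      v | e = False
The formula evaluates to True.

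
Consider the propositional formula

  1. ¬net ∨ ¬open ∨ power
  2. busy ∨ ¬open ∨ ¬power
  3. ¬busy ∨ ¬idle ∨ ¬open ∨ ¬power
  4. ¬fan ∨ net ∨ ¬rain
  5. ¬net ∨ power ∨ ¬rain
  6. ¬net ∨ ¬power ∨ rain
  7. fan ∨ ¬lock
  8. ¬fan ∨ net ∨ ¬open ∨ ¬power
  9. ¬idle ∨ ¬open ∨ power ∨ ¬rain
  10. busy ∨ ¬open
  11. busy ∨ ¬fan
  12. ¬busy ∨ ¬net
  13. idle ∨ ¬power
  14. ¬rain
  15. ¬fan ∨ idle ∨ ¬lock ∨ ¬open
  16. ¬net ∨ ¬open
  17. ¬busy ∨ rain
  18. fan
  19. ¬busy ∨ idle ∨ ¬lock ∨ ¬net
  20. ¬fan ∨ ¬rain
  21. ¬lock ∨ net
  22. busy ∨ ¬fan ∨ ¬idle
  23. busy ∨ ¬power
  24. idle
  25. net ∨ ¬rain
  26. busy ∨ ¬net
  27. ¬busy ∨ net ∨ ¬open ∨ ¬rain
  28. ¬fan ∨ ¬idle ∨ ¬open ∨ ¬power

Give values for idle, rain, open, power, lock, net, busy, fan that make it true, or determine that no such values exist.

Case rain = True:
  Clause (¬rain) is falsified — contradiction.
Case rain = False:
  (¬busy ∨ rain) forces busy = False.
  (busy ∨ ¬open) forces open = False.
  (busy ∨ ¬fan) forces fan = False.
  Clause (fan) is falsified — contradiction.
Both cases fail, so the formula is unsatisfiable.

No satisfying assignment exists.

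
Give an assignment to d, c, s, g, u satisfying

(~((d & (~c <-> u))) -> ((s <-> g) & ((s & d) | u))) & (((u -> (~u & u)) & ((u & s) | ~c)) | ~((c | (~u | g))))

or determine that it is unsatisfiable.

d = True, c = False, s = True, g = False, u = True

  ~((d & (~c <-> u))) -> ((s <-> g) & ((s & d) | u)) = True
    ~((d & (~c <-> u))) = False
      d & (~c <-> u) = True
        ~c <-> u = True
          ~c = True
    (s <-> g) & ((s & d) | u) = False
      s <-> g = False
      (s & d) | u = True
        s & d = True
  ((u -> (~u & u)) & ((u & s) | ~c)) | ~((c | (~u | g))) = True
    (u -> (~u & u)) & ((u & s) | ~c) = False
      u -> (~u & u) = False
        ~u & u = False
          ~u = False
      (u & s) | ~c = True
        u & s = True
        ~c = True
    ~((c | (~u | g))) = True
      c | (~u | g) = False
        ~u | g = False
          ~u = False
Both conjuncts True, so the formula holds.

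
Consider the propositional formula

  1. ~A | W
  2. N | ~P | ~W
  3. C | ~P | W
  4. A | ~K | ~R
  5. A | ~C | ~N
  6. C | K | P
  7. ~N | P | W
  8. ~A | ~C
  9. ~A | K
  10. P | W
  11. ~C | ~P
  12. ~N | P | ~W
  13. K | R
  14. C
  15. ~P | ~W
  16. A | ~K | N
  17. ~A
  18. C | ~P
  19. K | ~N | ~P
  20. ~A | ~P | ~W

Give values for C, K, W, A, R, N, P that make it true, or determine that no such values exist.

Unit clause (C) forces C = True.
Unit clause (~A) forces A = False.
In (A | ~C | ~N) only ~N is left, so N = False.
In (~C | ~P) only ~P is left, so P = False.
In (A | ~K | N) only ~K is left, so K = False.
In (P | W) only W is left, so W = True.
In (K | R) only R is left, so R = True.
All clauses satisfied.

C: True, K: False, W: True, A: False, R: True, N: False, P: False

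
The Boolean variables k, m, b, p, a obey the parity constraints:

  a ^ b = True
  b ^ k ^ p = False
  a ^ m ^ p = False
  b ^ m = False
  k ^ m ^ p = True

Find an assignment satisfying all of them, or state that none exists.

Adding constraints 2, 4, 5 mod 2: every variable appears an even number of times on the left, so the left side is 0.
But the right sides sum to 1 (mod 2). 0 ≠ 1 — the system is inconsistent.

No satisfying assignment exists.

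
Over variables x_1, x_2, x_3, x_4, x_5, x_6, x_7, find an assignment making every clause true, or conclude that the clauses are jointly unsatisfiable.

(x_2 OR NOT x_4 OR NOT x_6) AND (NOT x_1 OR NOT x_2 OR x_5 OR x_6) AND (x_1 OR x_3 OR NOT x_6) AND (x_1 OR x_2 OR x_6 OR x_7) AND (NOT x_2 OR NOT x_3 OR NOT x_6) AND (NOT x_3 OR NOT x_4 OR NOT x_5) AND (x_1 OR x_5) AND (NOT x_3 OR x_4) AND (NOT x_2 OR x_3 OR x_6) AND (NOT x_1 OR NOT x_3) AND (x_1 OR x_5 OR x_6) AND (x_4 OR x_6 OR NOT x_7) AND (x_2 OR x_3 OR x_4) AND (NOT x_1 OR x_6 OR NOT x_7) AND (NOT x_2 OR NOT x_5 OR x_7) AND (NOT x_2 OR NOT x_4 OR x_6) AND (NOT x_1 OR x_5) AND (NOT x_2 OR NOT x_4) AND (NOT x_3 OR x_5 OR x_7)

Set x_1 = False.
  then (x_1 OR x_5) forces x_5 = True.
Try x_2 = True:
  (NOT x_2 OR NOT x_5 OR x_7) forces x_7 = True.
  (NOT x_2 OR NOT x_4) forces x_4 = False.
  (NOT x_3 OR x_4) forces x_3 = False.
  (x_1 OR x_3 OR NOT x_6) forces x_6 = False.
  clause (NOT x_2 OR x_3 OR x_6) is falsified — backtrack.
So x_2 = False.
Set x_3 = False.
  then (x_1 OR x_3 OR NOT x_6) forces x_6 = False.
  then (x_1 OR x_2 OR x_6 OR x_7) forces x_7 = True.
  then (x_4 OR x_6 OR NOT x_7) forces x_4 = True.
All clauses satisfied.

x_1 = False, x_2 = False, x_3 = False, x_4 = True, x_5 = True, x_6 = False, x_7 = True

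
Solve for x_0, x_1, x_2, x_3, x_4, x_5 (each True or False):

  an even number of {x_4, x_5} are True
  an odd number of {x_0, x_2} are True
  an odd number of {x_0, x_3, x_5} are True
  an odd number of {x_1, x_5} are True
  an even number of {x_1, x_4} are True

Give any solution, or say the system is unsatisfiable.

No satisfying assignment exists.

Adding constraints 1, 4, 5 mod 2: every variable appears an even number of times on the left, so the left side is 0.
But the right sides sum to 1 (mod 2). 0 ≠ 1 — the system is inconsistent.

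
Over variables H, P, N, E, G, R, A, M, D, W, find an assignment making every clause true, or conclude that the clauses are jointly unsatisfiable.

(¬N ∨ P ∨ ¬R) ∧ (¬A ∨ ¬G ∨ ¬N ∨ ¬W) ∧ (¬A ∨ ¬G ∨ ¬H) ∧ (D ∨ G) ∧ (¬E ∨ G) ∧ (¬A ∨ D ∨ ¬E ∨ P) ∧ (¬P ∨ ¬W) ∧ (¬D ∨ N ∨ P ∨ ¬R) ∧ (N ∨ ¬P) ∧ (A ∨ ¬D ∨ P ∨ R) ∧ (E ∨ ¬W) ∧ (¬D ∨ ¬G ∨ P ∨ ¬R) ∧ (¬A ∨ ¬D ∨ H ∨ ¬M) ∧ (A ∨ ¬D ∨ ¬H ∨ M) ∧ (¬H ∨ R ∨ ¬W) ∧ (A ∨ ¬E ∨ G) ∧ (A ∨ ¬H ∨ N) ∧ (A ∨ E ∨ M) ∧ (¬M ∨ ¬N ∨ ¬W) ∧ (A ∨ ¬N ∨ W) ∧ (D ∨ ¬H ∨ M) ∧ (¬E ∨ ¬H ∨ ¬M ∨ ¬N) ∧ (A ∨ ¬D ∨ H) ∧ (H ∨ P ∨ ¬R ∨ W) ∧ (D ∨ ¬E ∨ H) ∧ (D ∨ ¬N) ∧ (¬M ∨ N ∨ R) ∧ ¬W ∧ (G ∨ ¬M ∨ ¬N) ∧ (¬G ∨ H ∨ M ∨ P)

H = False, P = True, N = True, E = True, G = True, R = False, A = True, M = False, D = True, W = False

Unit clause (¬W) forces W = False.
Set H = False.
Set P = True.
  then (N ∨ ¬P) forces N = True.
  then (A ∨ ¬N ∨ W) forces A = True.
  then (D ∨ ¬N) forces D = True.
  then (¬A ∨ ¬D ∨ H ∨ ¬M) forces M = False.
Set E = True.
  then (¬E ∨ G) forces G = True.
Set R = False.
All clauses satisfied.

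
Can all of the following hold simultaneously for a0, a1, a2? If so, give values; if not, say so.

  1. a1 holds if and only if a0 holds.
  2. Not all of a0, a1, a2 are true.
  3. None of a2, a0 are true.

a0 = False, a1 = False, a2 = False

  (1) a1=F, a0=F — same ✓
  (2) {a0, a1, a2}: 0/3 true — not all ✓
  (3) {a2, a0}: 0 true — none ✓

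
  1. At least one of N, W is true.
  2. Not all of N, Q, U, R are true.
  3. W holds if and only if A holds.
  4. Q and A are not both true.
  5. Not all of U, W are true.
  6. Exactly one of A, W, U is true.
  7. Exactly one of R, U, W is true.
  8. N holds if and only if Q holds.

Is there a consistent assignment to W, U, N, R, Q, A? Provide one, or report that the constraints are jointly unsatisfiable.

W = False, U = True, N = True, R = False, Q = True, A = False

  (1) {N, W}: 1 true — at least one ✓
  (2) {N, Q, U, R}: 3/4 true — not all ✓
  (3) W=F, A=F — same ✓
  (4) Q=T, A=F — not both ✓
  (5) {U, W}: 1/2 true — not all ✓
  (6) {A, W, U}: 1 true — exactly one ✓
  (7) {R, U, W}: 1 true — exactly one ✓
  (8) N=T, Q=T — same ✓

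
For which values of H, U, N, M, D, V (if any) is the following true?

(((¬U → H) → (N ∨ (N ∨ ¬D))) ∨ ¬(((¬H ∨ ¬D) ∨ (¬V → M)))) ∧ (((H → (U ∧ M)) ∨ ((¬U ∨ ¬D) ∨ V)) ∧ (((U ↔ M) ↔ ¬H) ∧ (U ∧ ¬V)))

H = True; U = True; N = False; M = False; D = False; V = False

  ((¬U → H) → (N ∨ (N ∨ ¬D))) ∨ ¬(((¬H ∨ ¬D) ∨ (¬V → M))) = True
    (¬U → H) → (N ∨ (N ∨ ¬D)) = True
      ¬U → H = True
        ¬U = False
      N ∨ (N ∨ ¬D) = True
        N ∨ ¬D = True
          ¬D = True
    ¬(((¬H ∨ ¬D) ∨ (¬V → M))) = False
      (¬H ∨ ¬D) ∨ (¬V → M) = True
        ¬H ∨ ¬D = True
          ¬H = False
          ¬D = True
        ¬V → M = False
          ¬V = True
  ((H → (U ∧ M)) ∨ ((¬U ∨ ¬D) ∨ V)) ∧ (((U ↔ M) ↔ ¬H) ∧ (U ∧ ¬V)) = True
    (H → (U ∧ M)) ∨ ((¬U ∨ ¬D) ∨ V) = True
      H → (U ∧ M) = False
        U ∧ M = False
      (¬U ∨ ¬D) ∨ V = True
        ¬U ∨ ¬D = True
          ¬U = False
          ¬D = True
    ((U ↔ M) ↔ ¬H) ∧ (U ∧ ¬V) = True
      (U ↔ M) ↔ ¬H = True
        U ↔ M = False
        ¬H = False
      U ∧ ¬V = True
        ¬V = True
Both conjuncts True, so the formula holds.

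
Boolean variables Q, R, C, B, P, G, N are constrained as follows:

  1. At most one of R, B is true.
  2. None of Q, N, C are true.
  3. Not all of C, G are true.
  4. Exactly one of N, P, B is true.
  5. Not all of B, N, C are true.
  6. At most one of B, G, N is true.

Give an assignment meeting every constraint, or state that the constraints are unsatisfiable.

Q: False, R: False, C: False, B: False, P: True, G: True, N: False

  (1) {R, B}: 0 true — at most one ✓
  (2) {Q, N, C}: 0 true — none ✓
  (3) {C, G}: 1/2 true — not all ✓
  (4) {N, P, B}: 1 true — exactly one ✓
  (5) {B, N, C}: 0/3 true — not all ✓
  (6) {B, G, N}: 1 true — at most one ✓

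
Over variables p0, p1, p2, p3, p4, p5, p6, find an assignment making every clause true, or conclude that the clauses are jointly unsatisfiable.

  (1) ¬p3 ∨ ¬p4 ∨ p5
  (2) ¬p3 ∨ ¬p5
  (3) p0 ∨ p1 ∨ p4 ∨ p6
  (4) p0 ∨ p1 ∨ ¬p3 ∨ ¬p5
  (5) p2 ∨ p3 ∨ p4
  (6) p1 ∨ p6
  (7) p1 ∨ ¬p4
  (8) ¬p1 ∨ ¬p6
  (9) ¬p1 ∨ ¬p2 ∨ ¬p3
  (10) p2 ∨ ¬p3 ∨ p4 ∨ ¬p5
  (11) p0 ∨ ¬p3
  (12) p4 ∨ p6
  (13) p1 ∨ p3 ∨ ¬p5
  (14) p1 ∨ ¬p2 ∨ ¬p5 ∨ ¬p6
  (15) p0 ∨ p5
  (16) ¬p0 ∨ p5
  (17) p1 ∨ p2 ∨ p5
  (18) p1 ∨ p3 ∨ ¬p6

Set p0 = True.
  then (¬p0 ∨ p5) forces p5 = True.
  then (¬p3 ∨ ¬p5) forces p3 = False.
  then (p1 ∨ p3 ∨ ¬p5) forces p1 = True.
  then (¬p1 ∨ ¬p6) forces p6 = False.
  then (p4 ∨ p6) forces p4 = True.
Set p2 = False.
All clauses satisfied.

p0: True, p1: True, p2: False, p3: False, p4: True, p5: True, p6: False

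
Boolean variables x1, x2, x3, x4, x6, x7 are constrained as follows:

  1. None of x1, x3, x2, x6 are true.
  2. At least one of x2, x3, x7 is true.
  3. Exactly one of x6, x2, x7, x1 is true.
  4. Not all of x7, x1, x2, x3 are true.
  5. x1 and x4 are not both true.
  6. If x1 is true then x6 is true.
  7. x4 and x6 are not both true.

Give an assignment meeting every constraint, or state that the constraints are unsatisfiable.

x1=F; x2=F; x3=F; x4=F; x6=F; x7=T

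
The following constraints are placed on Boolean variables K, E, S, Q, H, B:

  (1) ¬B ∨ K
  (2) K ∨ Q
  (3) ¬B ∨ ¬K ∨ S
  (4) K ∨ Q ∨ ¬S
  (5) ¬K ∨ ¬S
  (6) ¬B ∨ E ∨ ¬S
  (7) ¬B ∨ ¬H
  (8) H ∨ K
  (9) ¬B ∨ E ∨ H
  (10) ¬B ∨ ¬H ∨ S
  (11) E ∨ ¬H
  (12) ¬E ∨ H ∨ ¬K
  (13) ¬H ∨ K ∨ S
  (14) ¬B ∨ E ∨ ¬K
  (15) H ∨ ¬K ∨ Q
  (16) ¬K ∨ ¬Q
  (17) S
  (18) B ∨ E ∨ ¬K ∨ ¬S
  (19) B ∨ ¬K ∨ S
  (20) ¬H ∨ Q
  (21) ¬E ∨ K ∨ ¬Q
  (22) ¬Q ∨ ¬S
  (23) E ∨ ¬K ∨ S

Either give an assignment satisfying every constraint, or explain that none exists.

Case S = True:
  (¬K ∨ ¬S) forces K = False.
  (¬B ∨ K) forces B = False.
  (K ∨ Q) forces Q = True.
  Clause (¬Q ∨ ¬S) is falsified — contradiction.
Case S = False:
  Clause (S) is falsified — contradiction.
Both cases fail, so the formula is unsatisfiable.

No satisfying assignment exists.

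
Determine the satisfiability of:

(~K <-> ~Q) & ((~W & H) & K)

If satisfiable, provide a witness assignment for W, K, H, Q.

W = False, K = True, H = True, Q = True

  ~K <-> ~Q = True
    ~K = False
    ~Q = False
  (~W & H) & K = True
    ~W & H = True
      ~W = True
Both conjuncts True, so the formula holds.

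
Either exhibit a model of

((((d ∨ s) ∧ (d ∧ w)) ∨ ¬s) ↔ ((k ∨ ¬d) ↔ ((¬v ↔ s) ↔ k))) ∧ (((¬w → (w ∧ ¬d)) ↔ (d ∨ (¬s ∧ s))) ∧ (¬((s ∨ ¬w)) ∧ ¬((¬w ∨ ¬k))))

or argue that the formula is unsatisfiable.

s = False, d = True, k = True, w = True, v = True

  (((d ∨ s) ∧ (d ∧ w)) ∨ ¬s) ↔ ((k ∨ ¬d) ↔ ((¬v ↔ s) ↔ k)) = True
    ((d ∨ s) ∧ (d ∧ w)) ∨ ¬s = True
      (d ∨ s) ∧ (d ∧ w) = True
        d ∨ s = True
        d ∧ w = True
      ¬s = True
    (k ∨ ¬d) ↔ ((¬v ↔ s) ↔ k) = True
      k ∨ ¬d = True
        ¬d = False
      (¬v ↔ s) ↔ k = True
        ¬v ↔ s = True
          ¬v = False
  ((¬w → (w ∧ ¬d)) ↔ (d ∨ (¬s ∧ s))) ∧ (¬((s ∨ ¬w)) ∧ ¬((¬w ∨ ¬k))) = True
    (¬w → (w ∧ ¬d)) ↔ (d ∨ (¬s ∧ s)) = True
      ¬w → (w ∧ ¬d) = True
        ¬w = False
        w ∧ ¬d = False
          ¬d = False
      d ∨ (¬s ∧ s) = True
        ¬s ∧ s = False
          ¬s = True
    ¬((s ∨ ¬w)) ∧ ¬((¬w ∨ ¬k)) = True
      ¬((s ∨ ¬w)) = True
        s ∨ ¬w = False
          ¬w = False
      ¬((¬w ∨ ¬k)) = True
        ¬w ∨ ¬k = False
          ¬w = False
          ¬k = False
Both conjuncts True, so the formula holds.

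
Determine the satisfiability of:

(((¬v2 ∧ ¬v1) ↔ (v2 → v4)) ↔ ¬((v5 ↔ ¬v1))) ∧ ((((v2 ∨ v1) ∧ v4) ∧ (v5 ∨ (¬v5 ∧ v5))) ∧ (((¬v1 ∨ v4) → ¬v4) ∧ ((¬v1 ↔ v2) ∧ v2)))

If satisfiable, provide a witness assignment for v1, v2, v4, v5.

The formula is unsatisfiable.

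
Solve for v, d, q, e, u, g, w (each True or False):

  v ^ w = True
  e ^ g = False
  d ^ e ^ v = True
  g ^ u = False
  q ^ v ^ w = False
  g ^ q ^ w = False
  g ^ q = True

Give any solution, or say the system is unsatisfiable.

v = False, d = True, q = True, e = False, u = False, g = False, w = True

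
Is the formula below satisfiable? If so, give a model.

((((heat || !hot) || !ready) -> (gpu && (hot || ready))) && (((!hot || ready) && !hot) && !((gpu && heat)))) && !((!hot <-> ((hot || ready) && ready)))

Unsatisfiable — no assignment works.

Case hot = True: the conjunct !hot is False.
Case hot = False: the formula simplifies to ((gpu && ready) && !((gpu && heat))) && !((ready && ready)).
  ready = True: the conjunct !((ready && ready)) becomes !((True && True)) = False.
  ready = False: the conjunct ready is False.
Both cases fail — unsatisfiable.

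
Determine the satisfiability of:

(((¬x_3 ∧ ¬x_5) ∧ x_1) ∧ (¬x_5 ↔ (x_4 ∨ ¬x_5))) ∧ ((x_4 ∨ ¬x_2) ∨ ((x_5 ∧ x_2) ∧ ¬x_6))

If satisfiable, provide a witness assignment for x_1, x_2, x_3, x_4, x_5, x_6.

x_1=T, x_2=F, x_3=F, x_4=T, x_5=F, x_6=T

  ((¬x_3 ∧ ¬x_5) ∧ x_1) ∧ (¬x_5 ↔ (x_4 ∨ ¬x_5)) = True
    (¬x_3 ∧ ¬x_5) ∧ x_1 = True
      ¬x_3 ∧ ¬x_5 = True
        ¬x_3 = True
        ¬x_5 = True
    ¬x_5 ↔ (x_4 ∨ ¬x_5) = True
      ¬x_5 = True
      x_4 ∨ ¬x_5 = True
        ¬x_5 = True
  (x_4 ∨ ¬x_2) ∨ ((x_5 ∧ x_2) ∧ ¬x_6) = True
    x_4 ∨ ¬x_2 = True
      ¬x_2 = True
    (x_5 ∧ x_2) ∧ ¬x_6 = False
      x_5 ∧ x_2 = False
      ¬x_6 = False
Both conjuncts True, so the formula holds.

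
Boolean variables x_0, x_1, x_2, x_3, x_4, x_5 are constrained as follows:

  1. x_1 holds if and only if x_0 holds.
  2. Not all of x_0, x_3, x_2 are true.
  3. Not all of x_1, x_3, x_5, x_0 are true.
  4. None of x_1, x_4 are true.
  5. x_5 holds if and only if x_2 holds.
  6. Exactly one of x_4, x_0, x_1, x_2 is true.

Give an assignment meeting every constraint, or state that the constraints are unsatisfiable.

x_0=F; x_1=F; x_2=T; x_3=F; x_4=F; x_5=T

  (1) x_1=F, x_0=F — same ✓
  (2) {x_0, x_3, x_2}: 1/3 true — not all ✓
  (3) {x_1, x_3, x_5, x_0}: 1/4 true — not all ✓
  (4) {x_1, x_4}: 0 true — none ✓
  (5) x_5=T, x_2=T — same ✓
  (6) {x_4, x_0, x_1, x_2}: 1 true — exactly one ✓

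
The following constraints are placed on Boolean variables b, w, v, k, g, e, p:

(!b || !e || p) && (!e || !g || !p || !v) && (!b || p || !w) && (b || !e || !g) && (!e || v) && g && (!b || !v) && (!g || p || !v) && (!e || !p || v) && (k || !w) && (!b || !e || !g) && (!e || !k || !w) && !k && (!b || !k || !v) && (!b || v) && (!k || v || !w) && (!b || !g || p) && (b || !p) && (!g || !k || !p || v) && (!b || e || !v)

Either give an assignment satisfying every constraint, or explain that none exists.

Unit clause (g) forces g = True.
Unit clause (!k) forces k = False.
In (k || !w) only !w is left, so w = False.
Try b = True:
  (!b || !v) forces v = False.
  clause (!b || v) is falsified — backtrack.
So b = False.
  then (b || !e || !g) forces e = False.
  then (b || !p) forces p = False.
  then (!g || p || !v) forces v = False.
All clauses satisfied.

b = False, w = False, v = False, k = False, g = True, e = False, p = False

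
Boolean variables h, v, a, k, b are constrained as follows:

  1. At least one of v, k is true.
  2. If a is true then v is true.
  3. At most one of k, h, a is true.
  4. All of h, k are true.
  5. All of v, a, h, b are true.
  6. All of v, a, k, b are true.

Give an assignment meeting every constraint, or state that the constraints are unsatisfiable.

Unsatisfiable

Case h = True:
  (3) with h=T forces k = False.
  Constraint (4) is violated (k=F) — contradiction.
Case h = False:
  Constraint (4) is violated (h=F) — contradiction.
Both cases fail — unsatisfiable.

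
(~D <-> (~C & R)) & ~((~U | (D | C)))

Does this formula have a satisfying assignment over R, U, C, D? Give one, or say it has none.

R = True; U = True; C = False; D = False

  ~D <-> (~C & R) = True
    ~D = True
    ~C & R = True
      ~C = True
  ~((~U | (D | C))) = True
    ~U | (D | C) = False
      ~U = False
      D | C = False
Both conjuncts True, so the formula holds.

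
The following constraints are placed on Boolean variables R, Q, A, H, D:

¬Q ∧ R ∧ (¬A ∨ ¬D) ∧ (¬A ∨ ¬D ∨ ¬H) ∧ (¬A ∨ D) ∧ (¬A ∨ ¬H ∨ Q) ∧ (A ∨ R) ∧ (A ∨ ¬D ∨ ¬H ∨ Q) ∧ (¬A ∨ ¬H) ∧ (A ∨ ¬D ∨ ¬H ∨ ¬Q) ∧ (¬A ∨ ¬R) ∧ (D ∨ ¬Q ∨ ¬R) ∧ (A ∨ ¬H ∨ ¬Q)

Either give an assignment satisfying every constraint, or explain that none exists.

R = True, Q = False, A = False, H = False, D = False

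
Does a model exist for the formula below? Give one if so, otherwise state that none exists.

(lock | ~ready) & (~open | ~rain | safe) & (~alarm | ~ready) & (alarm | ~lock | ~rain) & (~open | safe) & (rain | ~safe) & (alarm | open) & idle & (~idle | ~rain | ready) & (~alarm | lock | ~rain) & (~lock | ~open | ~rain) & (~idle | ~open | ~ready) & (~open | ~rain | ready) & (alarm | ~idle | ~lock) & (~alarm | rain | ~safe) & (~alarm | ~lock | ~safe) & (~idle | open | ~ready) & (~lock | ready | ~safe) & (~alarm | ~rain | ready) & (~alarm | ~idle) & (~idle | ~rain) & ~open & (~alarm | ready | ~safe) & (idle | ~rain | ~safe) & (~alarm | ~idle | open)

Unsatisfiable — no assignment works.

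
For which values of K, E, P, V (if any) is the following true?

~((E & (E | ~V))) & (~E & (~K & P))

K = False; E = False; P = True; V = False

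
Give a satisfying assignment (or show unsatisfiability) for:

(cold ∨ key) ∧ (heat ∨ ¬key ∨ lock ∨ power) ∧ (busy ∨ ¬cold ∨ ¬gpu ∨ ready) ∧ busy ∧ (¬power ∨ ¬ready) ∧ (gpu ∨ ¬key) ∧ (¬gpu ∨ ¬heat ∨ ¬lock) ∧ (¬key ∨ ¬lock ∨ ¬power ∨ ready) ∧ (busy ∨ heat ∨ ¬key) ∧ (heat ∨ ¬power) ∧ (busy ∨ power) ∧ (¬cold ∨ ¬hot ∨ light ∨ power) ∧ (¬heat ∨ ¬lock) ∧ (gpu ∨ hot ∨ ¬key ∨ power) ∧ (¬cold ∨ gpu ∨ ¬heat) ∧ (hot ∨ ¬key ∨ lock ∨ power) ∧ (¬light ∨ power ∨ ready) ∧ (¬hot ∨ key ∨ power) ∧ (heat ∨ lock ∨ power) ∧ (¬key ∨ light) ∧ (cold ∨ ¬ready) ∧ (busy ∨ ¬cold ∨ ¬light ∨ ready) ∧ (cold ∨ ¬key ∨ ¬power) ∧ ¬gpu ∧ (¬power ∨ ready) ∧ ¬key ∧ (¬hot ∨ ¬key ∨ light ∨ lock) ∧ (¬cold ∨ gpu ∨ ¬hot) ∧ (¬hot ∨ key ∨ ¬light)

Unit clause (busy) forces busy = True.
Unit clause (¬gpu) forces gpu = False.
Unit clause (¬key) forces key = False.
In (cold ∨ key) only cold is left, so cold = True.
In (¬cold ∨ gpu ∨ ¬heat) only ¬heat is left, so heat = False.
In (¬cold ∨ gpu ∨ ¬hot) only ¬hot is left, so hot = False.
In (heat ∨ ¬power) only ¬power is left, so power = False.
In (heat ∨ lock ∨ power) only lock is left, so lock = True.
Set ready = True.
Set light = True.
All clauses satisfied.

power = False; ready = True; busy = True; hot = False; heat = False; light = True; cold = True; gpu = False; lock = True; key = False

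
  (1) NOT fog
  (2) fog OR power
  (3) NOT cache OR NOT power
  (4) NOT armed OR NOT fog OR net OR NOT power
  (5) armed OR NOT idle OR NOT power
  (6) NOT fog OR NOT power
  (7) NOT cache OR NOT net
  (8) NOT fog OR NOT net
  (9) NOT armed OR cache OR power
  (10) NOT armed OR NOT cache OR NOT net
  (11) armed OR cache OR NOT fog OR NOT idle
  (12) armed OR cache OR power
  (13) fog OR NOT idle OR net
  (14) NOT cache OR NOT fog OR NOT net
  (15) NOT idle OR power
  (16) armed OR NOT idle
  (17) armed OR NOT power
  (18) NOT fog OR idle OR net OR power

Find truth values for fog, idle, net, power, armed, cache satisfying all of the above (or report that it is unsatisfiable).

Unit clause (NOT fog) forces fog = False.
In (fog OR power) only power is left, so power = True.
In (NOT cache OR NOT power) only NOT cache is left, so cache = False.
In (armed OR NOT power) only armed is left, so armed = True.
Set idle = False.
Set net = False.
All clauses satisfied.

fog = False, idle = False, net = False, power = True, armed = True, cache = False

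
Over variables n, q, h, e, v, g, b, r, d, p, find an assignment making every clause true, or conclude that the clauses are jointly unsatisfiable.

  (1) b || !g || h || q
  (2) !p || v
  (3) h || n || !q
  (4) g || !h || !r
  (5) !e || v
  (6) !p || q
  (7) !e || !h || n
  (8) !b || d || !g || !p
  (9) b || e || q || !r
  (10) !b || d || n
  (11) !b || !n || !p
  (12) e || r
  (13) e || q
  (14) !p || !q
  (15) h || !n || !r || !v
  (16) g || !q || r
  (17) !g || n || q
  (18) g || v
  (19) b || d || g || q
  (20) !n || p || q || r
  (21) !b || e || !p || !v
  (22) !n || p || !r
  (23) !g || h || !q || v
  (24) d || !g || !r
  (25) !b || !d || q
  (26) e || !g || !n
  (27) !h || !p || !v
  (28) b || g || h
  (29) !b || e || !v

Set n = True.
Try q = False:
  (!p || q) forces p = False.
  (e || q) forces e = True.
  (!e || v) forces v = True.
  (!n || p || q || r) forces r = True.
  clause (!n || p || !r) is falsified — backtrack.
So q = True.
  then (!p || !q) forces p = False.
  then (!n || p || !r) forces r = False.
  then (e || r) forces e = True.
  then (g || !q || r) forces g = True.
  then (!e || v) forces v = True.
Set h = True.
Set b = False.
Set d = True.
All clauses satisfied.

n = True, q = True, h = True, e = True, v = True, g = True, b = False, r = False, d = True, p = False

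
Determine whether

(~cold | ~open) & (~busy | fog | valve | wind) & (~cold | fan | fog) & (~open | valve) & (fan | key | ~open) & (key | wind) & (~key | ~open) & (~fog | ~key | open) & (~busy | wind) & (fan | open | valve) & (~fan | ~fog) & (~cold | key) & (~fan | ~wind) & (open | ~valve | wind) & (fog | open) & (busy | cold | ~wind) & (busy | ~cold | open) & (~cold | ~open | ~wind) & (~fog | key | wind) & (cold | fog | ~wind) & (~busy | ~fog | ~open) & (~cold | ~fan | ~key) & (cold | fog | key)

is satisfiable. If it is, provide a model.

valve = True, cold = False, fan = False, open = False, fog = True, busy = True, key = False, wind = True

Set valve = True.
Set cold = False.
Try fan = True:
  (~fan | ~fog) forces fog = False.
  (~fan | ~wind) forces wind = False.
  (key | wind) forces key = True.
  (~key | ~open) forces open = False.
  clause (open | ~valve | wind) is falsified — backtrack.
So fan = False.
Set open = False.
  then (open | ~valve | wind) forces wind = True.
  then (fog | open) forces fog = True.
  then (busy | cold | ~wind) forces busy = True.
  then (~fog | ~key | open) forces key = False.
All clauses satisfied.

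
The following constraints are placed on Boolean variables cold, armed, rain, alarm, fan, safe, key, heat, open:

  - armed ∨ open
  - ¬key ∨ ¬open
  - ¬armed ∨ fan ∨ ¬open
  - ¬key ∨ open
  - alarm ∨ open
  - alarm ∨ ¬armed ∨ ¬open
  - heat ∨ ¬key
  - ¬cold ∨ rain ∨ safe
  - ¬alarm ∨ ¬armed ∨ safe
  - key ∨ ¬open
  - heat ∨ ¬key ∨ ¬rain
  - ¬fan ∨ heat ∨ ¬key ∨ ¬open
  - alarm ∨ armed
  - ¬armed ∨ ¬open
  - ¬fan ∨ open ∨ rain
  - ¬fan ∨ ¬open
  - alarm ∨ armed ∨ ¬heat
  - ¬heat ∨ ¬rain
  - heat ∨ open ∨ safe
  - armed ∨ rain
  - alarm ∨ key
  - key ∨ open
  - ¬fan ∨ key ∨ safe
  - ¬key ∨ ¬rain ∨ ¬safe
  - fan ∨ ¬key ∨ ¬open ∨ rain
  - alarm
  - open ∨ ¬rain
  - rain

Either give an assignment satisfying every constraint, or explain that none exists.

UNSATISFIABLE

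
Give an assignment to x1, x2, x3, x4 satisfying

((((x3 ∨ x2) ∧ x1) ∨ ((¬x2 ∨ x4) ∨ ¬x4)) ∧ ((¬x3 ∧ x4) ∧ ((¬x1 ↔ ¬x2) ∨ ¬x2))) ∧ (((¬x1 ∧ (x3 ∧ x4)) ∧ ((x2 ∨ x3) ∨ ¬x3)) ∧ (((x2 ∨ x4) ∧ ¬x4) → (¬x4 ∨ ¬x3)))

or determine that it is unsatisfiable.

UNSATISFIABLE

Case x3 = True: the conjunct ¬x3 is False.
Case x3 = False: the conjunct x3 is False.
Both cases fail — unsatisfiable.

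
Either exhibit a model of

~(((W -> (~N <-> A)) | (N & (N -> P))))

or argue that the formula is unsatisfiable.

A = False, W = True, P = True, N = False

  ~(((W -> (~N <-> A)) | (N & (N -> P)))) = True
    (W -> (~N <-> A)) | (N & (N -> P)) = False
      W -> (~N <-> A) = False
        ~N <-> A = False
          ~N = True
      N & (N -> P) = False
        N -> P = True
The formula evaluates to True.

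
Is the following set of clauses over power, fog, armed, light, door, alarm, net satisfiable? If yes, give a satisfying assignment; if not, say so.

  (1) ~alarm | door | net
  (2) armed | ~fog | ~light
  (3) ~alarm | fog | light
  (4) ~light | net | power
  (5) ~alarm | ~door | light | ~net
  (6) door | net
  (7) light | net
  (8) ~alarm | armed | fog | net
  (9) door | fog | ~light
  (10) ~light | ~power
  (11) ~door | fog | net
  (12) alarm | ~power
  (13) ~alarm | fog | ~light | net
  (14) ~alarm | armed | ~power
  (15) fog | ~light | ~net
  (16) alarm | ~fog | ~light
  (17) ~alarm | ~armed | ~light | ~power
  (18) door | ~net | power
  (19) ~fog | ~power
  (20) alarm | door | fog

power = False, fog = True, armed = True, light = False, door = True, alarm = False, net = True

Try power = True:
  (~light | ~power) forces light = False.
  (light | net) forces net = True.
  (alarm | ~power) forces alarm = True.
  (~alarm | fog | light) forces fog = True.
  clause (~fog | ~power) is falsified — backtrack.
So power = False.
Set fog = True.
Set armed = True.
Set light = False.
  then (light | net) forces net = True.
  then (door | ~net | power) forces door = True.
  then (~alarm | ~door | light | ~net) forces alarm = False.
All clauses satisfied.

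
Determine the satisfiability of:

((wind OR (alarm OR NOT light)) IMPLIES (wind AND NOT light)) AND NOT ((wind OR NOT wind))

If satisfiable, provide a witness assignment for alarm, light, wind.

Unsatisfiable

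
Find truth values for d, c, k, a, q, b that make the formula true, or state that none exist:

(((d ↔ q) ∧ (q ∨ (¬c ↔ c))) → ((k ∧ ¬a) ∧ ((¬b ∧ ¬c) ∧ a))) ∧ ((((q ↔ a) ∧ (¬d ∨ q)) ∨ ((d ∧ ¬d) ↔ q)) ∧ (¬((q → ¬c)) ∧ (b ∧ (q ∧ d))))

Unsatisfiable — no assignment works.

Case q = True: the formula simplifies to (d → ((k ∧ ¬a) ∧ ((¬b ∧ ¬c) ∧ a))) ∧ ((a ∨ (d ∧ ¬d)) ∧ (¬(¬c) ∧ (b ∧ d))).
  c = True: simplifies to ¬d ∧ ((a ∨ (d ∧ ¬d)) ∧ (b ∧ d)).
    d = True: the conjunct ¬d is False.
    d = False: the conjunct d is False.
  c = False: the conjunct ¬(¬c) becomes ¬(¬False) = False.
Case q = False: the conjunct ¬((q → ¬c)) becomes ¬((False → ¬c)) = False.
Both cases fail — unsatisfiable.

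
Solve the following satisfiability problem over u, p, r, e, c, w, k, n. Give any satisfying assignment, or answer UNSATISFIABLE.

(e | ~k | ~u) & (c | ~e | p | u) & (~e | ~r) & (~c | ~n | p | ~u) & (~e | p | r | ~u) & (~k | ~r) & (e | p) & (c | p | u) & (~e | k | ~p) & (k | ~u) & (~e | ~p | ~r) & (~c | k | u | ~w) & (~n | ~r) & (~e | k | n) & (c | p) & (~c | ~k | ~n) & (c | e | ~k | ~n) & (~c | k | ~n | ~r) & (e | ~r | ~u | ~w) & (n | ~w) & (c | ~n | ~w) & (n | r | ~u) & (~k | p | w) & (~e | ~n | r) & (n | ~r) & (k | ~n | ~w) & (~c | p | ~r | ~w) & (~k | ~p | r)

Try u = True:
  (k | ~u) forces k = True.
  (e | ~k | ~u) forces e = True.
  (~e | ~r) forces r = False.
  (~e | p | r | ~u) forces p = True.
  clause (~k | ~p | r) is falsified — backtrack.
So u = False.
Set p = True.
Set r = False.
  then (~k | ~p | r) forces k = False.
  then (~e | k | ~p) forces e = False.
Set c = True.
  then (~c | k | u | ~w) forces w = False.
Set n = False.
All clauses satisfied.

u: False, p: True, r: False, e: False, c: True, w: False, k: False, n: False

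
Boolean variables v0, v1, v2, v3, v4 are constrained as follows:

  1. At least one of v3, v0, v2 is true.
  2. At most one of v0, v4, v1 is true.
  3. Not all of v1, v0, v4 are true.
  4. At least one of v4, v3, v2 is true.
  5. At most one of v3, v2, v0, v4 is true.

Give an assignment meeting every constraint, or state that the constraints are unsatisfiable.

v0 = False, v1 = False, v2 = True, v3 = False, v4 = False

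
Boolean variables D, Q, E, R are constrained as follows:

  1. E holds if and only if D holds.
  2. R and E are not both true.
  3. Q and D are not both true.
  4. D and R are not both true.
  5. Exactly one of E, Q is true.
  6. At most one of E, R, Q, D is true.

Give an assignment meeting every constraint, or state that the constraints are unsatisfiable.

D = False, Q = True, E = False, R = False

  (1) E=F, D=F — same ✓
  (2) R=F, E=F — not both ✓
  (3) Q=T, D=F — not both ✓
  (4) D=F, R=F — not both ✓
  (5) {E, Q}: 1 true — exactly one ✓
  (6) {E, R, Q, D}: 1 true — at most one ✓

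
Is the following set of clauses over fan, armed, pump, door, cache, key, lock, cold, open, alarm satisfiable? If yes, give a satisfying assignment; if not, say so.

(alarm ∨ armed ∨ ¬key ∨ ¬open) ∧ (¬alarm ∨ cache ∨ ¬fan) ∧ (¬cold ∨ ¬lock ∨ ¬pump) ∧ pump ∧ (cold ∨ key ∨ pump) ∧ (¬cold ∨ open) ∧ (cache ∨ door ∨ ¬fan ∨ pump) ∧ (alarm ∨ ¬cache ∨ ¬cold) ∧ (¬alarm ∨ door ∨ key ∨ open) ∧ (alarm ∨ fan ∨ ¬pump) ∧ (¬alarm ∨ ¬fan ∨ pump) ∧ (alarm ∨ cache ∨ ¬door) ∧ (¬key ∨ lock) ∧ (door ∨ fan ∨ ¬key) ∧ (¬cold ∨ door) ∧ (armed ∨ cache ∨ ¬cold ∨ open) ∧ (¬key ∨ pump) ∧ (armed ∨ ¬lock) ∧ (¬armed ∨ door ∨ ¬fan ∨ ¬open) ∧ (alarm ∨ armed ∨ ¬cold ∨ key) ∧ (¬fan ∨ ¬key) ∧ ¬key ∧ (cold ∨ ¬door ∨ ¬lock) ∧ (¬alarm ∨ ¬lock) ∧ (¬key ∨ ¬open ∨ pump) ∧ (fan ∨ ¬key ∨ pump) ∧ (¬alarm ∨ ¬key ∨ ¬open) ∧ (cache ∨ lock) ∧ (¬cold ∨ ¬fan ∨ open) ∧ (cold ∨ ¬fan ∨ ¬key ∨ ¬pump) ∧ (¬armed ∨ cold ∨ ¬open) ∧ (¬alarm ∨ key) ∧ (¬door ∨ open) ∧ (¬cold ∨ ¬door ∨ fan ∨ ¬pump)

Unit clause (pump) forces pump = True.
Unit clause (¬key) forces key = False.
In (¬alarm ∨ key) only ¬alarm is left, so alarm = False.
In (alarm ∨ fan ∨ ¬pump) only fan is left, so fan = True.
Set armed = False.
  then (armed ∨ ¬lock) forces lock = False.
  then (alarm ∨ armed ∨ ¬cold ∨ key) forces cold = False.
  then (cache ∨ lock) forces cache = True.
Set door = False.
Set open = True.
All clauses satisfied.

fan = True, armed = False, pump = True, door = False, cache = True, key = False, lock = False, cold = False, open = True, alarm = False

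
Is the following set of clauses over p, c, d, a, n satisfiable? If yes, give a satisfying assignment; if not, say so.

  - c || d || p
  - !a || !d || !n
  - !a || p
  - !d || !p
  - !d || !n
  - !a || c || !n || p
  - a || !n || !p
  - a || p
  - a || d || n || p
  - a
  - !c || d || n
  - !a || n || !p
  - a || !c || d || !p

Unit clause (a) forces a = True.
In (!a || p) only p is left, so p = True.
In (!d || !p) only !d is left, so d = False.
In (!a || n || !p) only n is left, so n = True.
Set c = False.
All clauses satisfied.

p: True, c: False, d: False, a: True, n: True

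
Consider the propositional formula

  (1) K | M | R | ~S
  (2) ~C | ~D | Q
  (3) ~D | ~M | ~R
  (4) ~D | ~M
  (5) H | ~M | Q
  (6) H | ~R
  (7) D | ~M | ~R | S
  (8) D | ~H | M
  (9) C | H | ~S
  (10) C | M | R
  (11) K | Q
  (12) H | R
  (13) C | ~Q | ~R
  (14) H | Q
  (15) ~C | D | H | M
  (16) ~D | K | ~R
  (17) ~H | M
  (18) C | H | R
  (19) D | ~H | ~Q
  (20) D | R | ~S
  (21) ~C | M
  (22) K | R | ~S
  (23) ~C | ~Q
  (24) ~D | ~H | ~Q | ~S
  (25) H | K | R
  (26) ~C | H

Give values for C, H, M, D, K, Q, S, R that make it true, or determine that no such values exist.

C = True; H = True; M = True; D = False; K = True; Q = False; S = True; R = True

Set C = True.
  then (~C | M) forces M = True.
  then (~C | ~Q) forces Q = False.
  then (~C | H) forces H = True.
  then (~C | ~D | Q) forces D = False.
  then (K | Q) forces K = True.
Set S = True.
  then (D | R | ~S) forces R = True.
All clauses satisfied.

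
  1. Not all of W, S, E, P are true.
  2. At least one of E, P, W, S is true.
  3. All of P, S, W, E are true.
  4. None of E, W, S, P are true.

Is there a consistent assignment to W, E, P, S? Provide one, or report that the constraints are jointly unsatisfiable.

Unsatisfiable

Case W = True:
  Constraint (4) is violated (W=T) — contradiction.
Case W = False:
  Constraint (3) is violated (W=F) — contradiction.
Both cases fail — unsatisfiable.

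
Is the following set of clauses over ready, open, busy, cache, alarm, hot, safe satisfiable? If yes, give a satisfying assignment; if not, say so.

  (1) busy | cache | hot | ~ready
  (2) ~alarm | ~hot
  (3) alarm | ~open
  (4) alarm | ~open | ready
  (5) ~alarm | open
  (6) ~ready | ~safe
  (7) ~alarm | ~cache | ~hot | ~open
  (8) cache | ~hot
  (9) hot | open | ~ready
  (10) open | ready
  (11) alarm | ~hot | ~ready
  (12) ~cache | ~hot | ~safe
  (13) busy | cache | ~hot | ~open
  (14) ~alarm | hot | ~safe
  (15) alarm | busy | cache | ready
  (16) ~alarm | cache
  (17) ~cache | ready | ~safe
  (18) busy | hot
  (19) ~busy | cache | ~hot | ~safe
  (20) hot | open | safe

ready = True, open = True, busy = True, cache = True, alarm = True, hot = False, safe = False

Set ready = True.
  then (~ready | ~safe) forces safe = False.
Try open = False:
  (~alarm | open) forces alarm = False.
  (hot | open | ~ready) forces hot = True.
  clause (alarm | ~hot | ~ready) is falsified — backtrack.
So open = True.
  then (alarm | ~open) forces alarm = True.
  then (~alarm | cache) forces cache = True.
  then (~alarm | ~hot) forces hot = False.
  then (busy | hot) forces busy = True.
All clauses satisfied.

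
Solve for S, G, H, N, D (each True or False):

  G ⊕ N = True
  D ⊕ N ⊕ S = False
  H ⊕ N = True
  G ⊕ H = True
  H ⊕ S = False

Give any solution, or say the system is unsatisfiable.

Unsatisfiable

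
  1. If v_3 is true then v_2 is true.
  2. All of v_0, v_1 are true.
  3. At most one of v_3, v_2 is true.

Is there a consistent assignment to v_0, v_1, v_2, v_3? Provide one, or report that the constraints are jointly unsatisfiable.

v_0 = True; v_1 = True; v_2 = True; v_3 = False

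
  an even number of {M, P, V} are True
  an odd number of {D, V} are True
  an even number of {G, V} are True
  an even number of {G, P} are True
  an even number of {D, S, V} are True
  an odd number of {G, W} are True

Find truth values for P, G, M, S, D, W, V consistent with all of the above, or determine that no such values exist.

P: False, G: False, M: False, S: True, D: True, W: True, V: False

{M, P, V}: 0 true → even ✓
{D, V}: 1 true → odd ✓
{G, V}: 0 true → even ✓
{G, P}: 0 true → even ✓
{D, S, V}: 2 true → even ✓
{G, W}: 1 true → odd ✓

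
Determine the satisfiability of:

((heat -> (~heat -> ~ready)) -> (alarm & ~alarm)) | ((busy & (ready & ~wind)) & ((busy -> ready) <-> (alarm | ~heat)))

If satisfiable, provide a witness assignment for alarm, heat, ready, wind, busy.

alarm = False, heat = False, ready = True, wind = False, busy = True

  ((heat -> (~heat -> ~ready)) -> (alarm & ~alarm)) | ((busy & (ready & ~wind)) & ((busy -> ready) <-> (alarm | ~heat))) = True
    (heat -> (~heat -> ~ready)) -> (alarm & ~alarm) = False
      heat -> (~heat -> ~ready) = True
        ~heat -> ~ready = False
          ~heat = True
          ~ready = False
      alarm & ~alarm = False
        ~alarm = True
    (busy & (ready & ~wind)) & ((busy -> ready) <-> (alarm | ~heat)) = True
      busy & (ready & ~wind) = True
        ready & ~wind = True
          ~wind = True
      (busy -> ready) <-> (alarm | ~heat) = True
        busy -> ready = True
        alarm | ~heat = True
          ~heat = True
The formula evaluates to True.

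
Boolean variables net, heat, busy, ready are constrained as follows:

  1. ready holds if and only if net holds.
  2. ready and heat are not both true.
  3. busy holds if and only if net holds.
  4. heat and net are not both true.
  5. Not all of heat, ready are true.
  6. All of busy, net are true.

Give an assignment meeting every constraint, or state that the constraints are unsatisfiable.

net: True, heat: False, busy: True, ready: True

  (1) ready=T, net=T — same ✓
  (2) ready=T, heat=F — not both ✓
  (3) busy=T, net=T — same ✓
  (4) heat=F, net=T — not both ✓
  (5) {heat, ready}: 1/2 true — not all ✓
  (6) {busy, net}: all 2 true ✓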